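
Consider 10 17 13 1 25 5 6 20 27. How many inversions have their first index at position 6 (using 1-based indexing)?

0 such elements

The element at index 6 is 5.
Elements after it: 6, 20, 27
None of them are smaller than 5.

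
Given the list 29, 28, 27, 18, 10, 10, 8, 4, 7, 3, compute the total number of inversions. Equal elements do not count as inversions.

43 out-of-order pairs

Count, for each position, how many later elements it exceeds:
29 → 28, 27, 18, 10, 10, 8, 4, 7, 3 → 9
28 → 27, 18, 10, 10, 8, 4, 7, 3 → 8
27 → 18, 10, 10, 8, 4, 7, 3 → 7
18 → 10, 10, 8, 4, 7, 3 → 6
10 → 8, 4, 7, 3 → 4
10 → 8, 4, 7, 3 → 4
8 → 4, 7, 3 → 3
4 → 3 → 1
7 → 3 → 1
3 → none → 0
Sum: 9 + 8 + 7 + 6 + 4 + 4 + 3 + 1 + 1 + 0 = 43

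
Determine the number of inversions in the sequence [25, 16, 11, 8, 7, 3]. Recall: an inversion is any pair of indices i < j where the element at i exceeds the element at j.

15

Count, for each position, how many later elements it exceeds:
25: 5
16: 4
11: 3
8: 2
7: 1
3: 0
Sum: 5 + 4 + 3 + 2 + 1 + 0 = 15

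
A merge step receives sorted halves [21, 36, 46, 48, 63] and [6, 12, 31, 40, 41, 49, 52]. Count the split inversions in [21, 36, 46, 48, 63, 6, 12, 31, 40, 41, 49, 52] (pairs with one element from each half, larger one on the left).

Count, for every r in R, how many entries of L exceed r:
r = 6: 21, 36, 46, 48, 63 → 5
r = 12: 21, 36, 46, 48, 63 → 5
r = 31: 36, 46, 48, 63 → 4
r = 40: 46, 48, 63 → 3
r = 41: 46, 48, 63 → 3
r = 49: 63 → 1
r = 52: 63 → 1
Cross-inversions: 5 + 5 + 4 + 3 + 3 + 1 + 1 = 22

Cross-inversions: 22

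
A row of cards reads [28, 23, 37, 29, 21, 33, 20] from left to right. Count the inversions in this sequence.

Count, for each position, how many later elements it exceeds:
28: 3
23: 2
37: 4
29: 2
21: 1
33: 1
20: 0
Sum: 3 + 2 + 4 + 2 + 1 + 1 + 0 = 13

13 inversions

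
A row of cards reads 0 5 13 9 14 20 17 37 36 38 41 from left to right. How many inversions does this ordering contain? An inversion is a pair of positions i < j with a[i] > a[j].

For each element, count later entries that are smaller:
0 → none → 0
5 → none → 0
13 → 9 → 1
9 → none → 0
14 → none → 0
20 → 17 → 1
17 → none → 0
37 → 36 → 1
36 → none → 0
38 → none → 0
41 → none → 0
Sum: 0 + 0 + 1 + 0 + 0 + 1 + 0 + 1 + 0 + 0 + 0 = 3

3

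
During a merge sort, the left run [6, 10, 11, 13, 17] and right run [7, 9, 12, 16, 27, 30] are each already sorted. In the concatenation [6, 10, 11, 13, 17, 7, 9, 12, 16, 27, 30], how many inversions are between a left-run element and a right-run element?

Take each right-half value and tally the left-half values above it:
r = 7: 10, 11, 13, 17 → 4
r = 9: 10, 11, 13, 17 → 4
r = 12: 13, 17 → 2
r = 16: 17 → 1
r = 27: none → 0
r = 30: none → 0
Cross-inversions: 4 + 4 + 2 + 1 + 0 + 0 = 11

11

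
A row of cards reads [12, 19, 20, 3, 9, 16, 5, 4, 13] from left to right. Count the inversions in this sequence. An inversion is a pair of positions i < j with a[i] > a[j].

22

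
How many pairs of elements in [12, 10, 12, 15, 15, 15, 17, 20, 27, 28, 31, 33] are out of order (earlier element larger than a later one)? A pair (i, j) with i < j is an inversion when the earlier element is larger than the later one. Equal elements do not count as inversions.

Out-of-order pairs: 1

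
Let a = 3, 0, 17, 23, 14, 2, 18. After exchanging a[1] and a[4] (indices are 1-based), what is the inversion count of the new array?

11 inversions

Positions 1 and 4 hold 3 and 23; after swapping, the array is [23, 0, 17, 3, 14, 2, 18].
Sweep left to right; for each value list the smaller values that follow it:
23 → 0, 17, 3, 14, 2, 18 → 6
0 → none → 0
17 → 3, 14, 2 → 3
3 → 2 → 1
14 → 2 → 1
2 → none → 0
18 → none → 0
Sum: 6 + 0 + 3 + 1 + 1 + 0 + 0 = 11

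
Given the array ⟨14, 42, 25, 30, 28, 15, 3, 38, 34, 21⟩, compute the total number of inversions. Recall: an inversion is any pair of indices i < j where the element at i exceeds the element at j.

23

Count, for each position, how many later elements it exceeds:
14 → 3 → 1
42 → 25, 30, 28, 15, 3, 38, 34, 21 → 8
25 → 15, 3, 21 → 3
30 → 28, 15, 3, 21 → 4
28 → 15, 3, 21 → 3
15 → 3 → 1
3 → none → 0
38 → 34, 21 → 2
34 → 21 → 1
21 → none → 0
Sum: 1 + 8 + 3 + 4 + 3 + 1 + 0 + 2 + 1 + 0 = 23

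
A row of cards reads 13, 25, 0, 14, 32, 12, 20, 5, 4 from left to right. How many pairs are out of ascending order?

22 inversions

Count, for each position, how many later elements it exceeds:
13 → 0, 12, 5, 4 → 4
25 → 0, 14, 12, 20, 5, 4 → 6
0 → none → 0
14 → 12, 5, 4 → 3
32 → 12, 20, 5, 4 → 4
12 → 5, 4 → 2
20 → 5, 4 → 2
5 → 4 → 1
4 → none → 0
Sum: 4 + 6 + 0 + 3 + 4 + 2 + 2 + 1 + 0 = 22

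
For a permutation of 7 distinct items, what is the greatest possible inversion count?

The maximum occurs when the array is in strictly decreasing order: every one of the C(7, 2) pairs is inverted.
C(7, 2) = 7·6/2 = 21

21 inversions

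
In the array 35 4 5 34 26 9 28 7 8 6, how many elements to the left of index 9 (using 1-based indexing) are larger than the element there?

5

The element at index 9 is 8.
Elements before it: 35, 4, 5, 34, 26, 9, 28, 7
Those larger than 8: 35, 34, 26, 9, 28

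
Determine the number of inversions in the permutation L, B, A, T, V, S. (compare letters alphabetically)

Inversion pairs (indices are 1-based):
(1,2): L > B
(1,3): L > A
(2,3): B > A
(4,6): T > S
(5,6): V > S
That's 5 pairs.

5 out-of-order pairs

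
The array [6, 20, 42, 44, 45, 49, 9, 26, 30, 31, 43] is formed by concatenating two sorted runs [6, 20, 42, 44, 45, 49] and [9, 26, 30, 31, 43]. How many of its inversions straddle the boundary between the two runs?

There are 20 split inversions.

Take each right-half value and tally the left-half values above it:
r = 9: 20, 42, 44, 45, 49 → 5
r = 26: 42, 44, 45, 49 → 4
r = 30: 42, 44, 45, 49 → 4
r = 31: 42, 44, 45, 49 → 4
r = 43: 44, 45, 49 → 3
Cross-inversions: 5 + 4 + 4 + 4 + 3 = 20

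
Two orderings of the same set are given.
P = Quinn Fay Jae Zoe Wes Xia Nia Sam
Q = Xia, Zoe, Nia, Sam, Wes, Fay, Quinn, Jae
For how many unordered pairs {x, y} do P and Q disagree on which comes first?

Assign each item its position (1..8) in the first ordering, then rewrite the second ordering as that position sequence:
positions: Quinn→1, Fay→2, Jae→3, Zoe→4, Wes→5, Xia→6, Nia→7, Sam→8
second ordering as positions: [6, 4, 7, 8, 5, 2, 1, 3]
Discordant pairs = inversions in this position sequence.
6: 4, 5, 2, 1, 3 → 5
4: 2, 1, 3 → 3
7: 5, 2, 1, 3 → 4
8: 5, 2, 1, 3 → 4
5: 2, 1, 3 → 3
2: 1 → 1
1: 0
3: 0
Total: 5 + 3 + 4 + 4 + 3 + 1 + 0 + 0 = 20

20 disagreeing pairs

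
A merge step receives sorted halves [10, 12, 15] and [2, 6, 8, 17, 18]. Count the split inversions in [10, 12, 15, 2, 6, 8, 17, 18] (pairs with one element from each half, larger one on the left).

9 cross-inversions

Take each right-half value and tally the left-half values above it:
r = 2: 10, 12, 15 → 3
r = 6: 10, 12, 15 → 3
r = 8: 10, 12, 15 → 3
r = 17: none → 0
r = 18: none → 0
Cross-inversions: 3 + 3 + 3 + 0 + 0 = 9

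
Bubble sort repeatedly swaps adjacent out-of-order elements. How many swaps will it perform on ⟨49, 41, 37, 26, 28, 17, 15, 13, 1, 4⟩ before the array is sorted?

The minimum number of adjacent swaps to sort an array equals its inversion count, since every such swap removes exactly one inversion.
Count inversions — for each element, later elements that are smaller:
49: 41, 37, 26, 28, 17, 15, 13, 1, 4 → 9
41: 37, 26, 28, 17, 15, 13, 1, 4 → 8
37: 26, 28, 17, 15, 13, 1, 4 → 7
26: 17, 15, 13, 1, 4 → 5
28: 17, 15, 13, 1, 4 → 5
17: 15, 13, 1, 4 → 4
15: 13, 1, 4 → 3
13: 1, 4 → 2
1: none → 0
4: none → 0
Total inversions: 9 + 8 + 7 + 5 + 5 + 4 + 3 + 2 + 0 + 0 = 43

There are 43 swaps.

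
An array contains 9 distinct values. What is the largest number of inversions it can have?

A reversed (strictly descending) arrangement makes every pair an inversion, giving C(9, 2) inversions.
C(9, 2) = 9·8/2 = 36

36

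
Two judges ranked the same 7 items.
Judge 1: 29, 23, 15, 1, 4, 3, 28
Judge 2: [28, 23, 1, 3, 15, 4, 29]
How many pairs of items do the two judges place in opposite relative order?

14 discordant pairs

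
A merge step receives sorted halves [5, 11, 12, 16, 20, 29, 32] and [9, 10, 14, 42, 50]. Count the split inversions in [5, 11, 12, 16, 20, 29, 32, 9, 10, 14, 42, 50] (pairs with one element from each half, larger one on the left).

Take each right-half value and tally the left-half values above it:
r = 9: 11, 12, 16, 20, 29, 32 → 6
r = 10: 11, 12, 16, 20, 29, 32 → 6
r = 14: 16, 20, 29, 32 → 4
r = 42: none → 0
r = 50: none → 0
Cross-inversions: 6 + 6 + 4 + 0 + 0 = 16

Cross-inversions: 16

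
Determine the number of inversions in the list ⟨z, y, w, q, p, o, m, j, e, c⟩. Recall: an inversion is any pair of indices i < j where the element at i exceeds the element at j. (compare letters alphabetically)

For each element, count later entries that are smaller:
z → y, w, q, p, o, m, j, e, c → 9
y → w, q, p, o, m, j, e, c → 8
w → q, p, o, m, j, e, c → 7
q → p, o, m, j, e, c → 6
p → o, m, j, e, c → 5
o → m, j, e, c → 4
m → j, e, c → 3
j → e, c → 2
e → c → 1
c → none → 0
Sum: 9 + 8 + 7 + 6 + 5 + 4 + 3 + 2 + 1 + 0 = 45

45 out-of-order pairs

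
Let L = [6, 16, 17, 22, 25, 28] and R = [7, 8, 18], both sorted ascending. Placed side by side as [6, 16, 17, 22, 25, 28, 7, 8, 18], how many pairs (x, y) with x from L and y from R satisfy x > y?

For each element r of the right run, count left-run elements greater than r:
r = 7: 16, 17, 22, 25, 28 → 5
r = 8: 16, 17, 22, 25, 28 → 5
r = 18: 22, 25, 28 → 3
Cross-inversions: 5 + 5 + 3 = 13

13 split inversions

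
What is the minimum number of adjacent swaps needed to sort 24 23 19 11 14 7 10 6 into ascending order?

The minimum number of adjacent swaps to sort an array equals its inversion count, since every such swap removes exactly one inversion.
Count inversions — for each element, later elements that are smaller:
24: 23, 19, 11, 14, 7, 10, 6 → 7
23: 19, 11, 14, 7, 10, 6 → 6
19: 11, 14, 7, 10, 6 → 5
11: 7, 10, 6 → 3
14: 7, 10, 6 → 3
7: 6 → 1
10: 6 → 1
6: none → 0
Total inversions: 7 + 6 + 5 + 3 + 3 + 1 + 1 + 0 = 26

26 adjacent swaps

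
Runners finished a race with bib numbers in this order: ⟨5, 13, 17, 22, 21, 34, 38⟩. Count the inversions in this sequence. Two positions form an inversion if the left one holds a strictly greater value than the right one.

Element-by-element contributions:
5: 0
13: 0
17: 0
22: 1
21: 0
34: 0
38: 0
Sum: 0 + 0 + 0 + 1 + 0 + 0 + 0 = 1

Out-of-order pairs: 1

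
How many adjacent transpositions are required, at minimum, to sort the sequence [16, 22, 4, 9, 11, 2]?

11 adjacent swaps

Each adjacent swap fixes exactly one inversion, so the minimum swap count equals the number of inversions.
Count inversions — for each element, later elements that are smaller:
16: 4, 9, 11, 2 → 4
22: 4, 9, 11, 2 → 4
4: 2 → 1
9: 2 → 1
11: 2 → 1
2: none → 0
Total inversions: 4 + 4 + 1 + 1 + 1 + 0 = 11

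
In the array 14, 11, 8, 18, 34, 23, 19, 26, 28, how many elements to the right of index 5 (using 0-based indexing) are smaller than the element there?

1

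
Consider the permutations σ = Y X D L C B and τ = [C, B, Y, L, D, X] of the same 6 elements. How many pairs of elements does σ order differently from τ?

11

Assign each item its position (1..6) in the first ordering, then rewrite the second ordering as that position sequence:
positions: Y→1, X→2, D→3, L→4, C→5, B→6
second ordering as positions: [5, 6, 1, 4, 3, 2]
Discordant pairs = inversions in this position sequence.
5: 1, 4, 3, 2 → 4
6: 1, 4, 3, 2 → 4
1: 0
4: 3, 2 → 2
3: 2 → 1
2: 0
Total: 4 + 4 + 0 + 2 + 1 + 0 = 11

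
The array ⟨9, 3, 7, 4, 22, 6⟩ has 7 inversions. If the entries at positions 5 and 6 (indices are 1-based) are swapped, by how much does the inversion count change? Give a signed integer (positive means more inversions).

Positions 5 and 6 hold 22 and 6; after swapping, the array is [9, 3, 7, 4, 6, 22].
Sweep left to right; for each value list the smaller values that follow it:
9: 4
3: 0
7: 2
4: 0
6: 0
22: 0
Sum: 4 + 0 + 2 + 0 + 0 + 0 = 6
Change: 6 − 7 = -1

-1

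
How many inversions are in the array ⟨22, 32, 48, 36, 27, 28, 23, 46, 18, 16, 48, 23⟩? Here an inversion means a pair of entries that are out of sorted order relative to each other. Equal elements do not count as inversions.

There are 37 out-of-order pairs.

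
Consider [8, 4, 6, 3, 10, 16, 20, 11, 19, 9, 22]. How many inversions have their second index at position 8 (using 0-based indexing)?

The element at index 8 is 19.
Elements before it: 8, 4, 6, 3, 10, 16, 20, 11
Those larger than 19: 20

1 such element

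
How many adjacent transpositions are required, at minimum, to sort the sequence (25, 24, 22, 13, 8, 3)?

15

The minimum number of adjacent swaps to sort an array equals its inversion count, since every such swap removes exactly one inversion.
Count inversions — for each element, later elements that are smaller:
25: 24, 22, 13, 8, 3 → 5
24: 22, 13, 8, 3 → 4
22: 13, 8, 3 → 3
13: 8, 3 → 2
8: 3 → 1
3: none → 0
Total inversions: 5 + 4 + 3 + 2 + 1 + 0 = 15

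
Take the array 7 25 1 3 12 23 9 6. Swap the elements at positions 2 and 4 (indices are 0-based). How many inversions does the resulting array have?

17 inversions

Positions 2 and 4 hold 1 and 12; after swapping, the array is [7, 25, 12, 3, 1, 23, 9, 6].
For each element, count later entries that are smaller:
7 → 3, 1, 6 → 3
25 → 12, 3, 1, 23, 9, 6 → 6
12 → 3, 1, 9, 6 → 4
3 → 1 → 1
1 → none → 0
23 → 9, 6 → 2
9 → 6 → 1
6 → none → 0
Sum: 3 + 6 + 4 + 1 + 0 + 2 + 1 + 0 = 17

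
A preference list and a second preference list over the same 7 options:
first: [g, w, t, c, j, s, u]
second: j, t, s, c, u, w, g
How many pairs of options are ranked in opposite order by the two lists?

14

Assign each item its position (1..7) in the first ordering, then rewrite the second ordering as that position sequence:
positions: g→1, w→2, t→3, c→4, j→5, s→6, u→7
second ordering as positions: [5, 3, 6, 4, 7, 2, 1]
Discordant pairs = inversions in this position sequence.
5: 3, 4, 2, 1 → 4
3: 2, 1 → 2
6: 4, 2, 1 → 3
4: 2, 1 → 2
7: 2, 1 → 2
2: 1 → 1
1: 0
Total: 4 + 2 + 3 + 2 + 2 + 1 + 0 = 14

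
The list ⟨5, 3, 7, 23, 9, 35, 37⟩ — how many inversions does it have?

For each element, count later entries that are smaller:
5: 1
3: 0
7: 0
23: 1
9: 0
35: 0
37: 0
Sum: 1 + 0 + 0 + 1 + 0 + 0 + 0 = 2

2 inversions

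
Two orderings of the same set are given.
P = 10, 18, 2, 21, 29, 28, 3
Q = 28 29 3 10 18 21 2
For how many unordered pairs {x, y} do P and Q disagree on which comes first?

Assign each item its position (1..7) in the first ordering, then rewrite the second ordering as that position sequence:
positions: 10→1, 18→2, 2→3, 21→4, 29→5, 28→6, 3→7
second ordering as positions: [6, 5, 7, 1, 2, 4, 3]
Discordant pairs = inversions in this position sequence.
6: 5, 1, 2, 4, 3 → 5
5: 1, 2, 4, 3 → 4
7: 1, 2, 4, 3 → 4
1: 0
2: 0
4: 3 → 1
3: 0
Total: 5 + 4 + 4 + 0 + 0 + 1 + 0 = 14

14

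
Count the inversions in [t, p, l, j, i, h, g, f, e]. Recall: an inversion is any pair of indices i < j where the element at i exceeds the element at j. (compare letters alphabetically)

36

Count, for each position, how many later elements it exceeds:
t: 8
p: 7
l: 6
j: 5
i: 4
h: 3
g: 2
f: 1
e: 0
Sum: 8 + 7 + 6 + 5 + 4 + 3 + 2 + 1 + 0 = 36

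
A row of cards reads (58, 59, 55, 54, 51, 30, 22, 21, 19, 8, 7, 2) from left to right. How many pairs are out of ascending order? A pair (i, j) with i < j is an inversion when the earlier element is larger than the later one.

65

Sweep left to right; for each value list the smaller values that follow it:
58: 10
59: 10
55: 9
54: 8
51: 7
30: 6
22: 5
21: 4
19: 3
8: 2
7: 1
2: 0
Sum: 10 + 10 + 9 + 8 + 7 + 6 + 5 + 4 + 3 + 2 + 1 + 0 = 65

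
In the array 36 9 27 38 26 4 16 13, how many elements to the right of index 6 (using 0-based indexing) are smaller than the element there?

1 such element

The element at index 6 is 16.
Elements after it: 13
Those smaller than 16: 13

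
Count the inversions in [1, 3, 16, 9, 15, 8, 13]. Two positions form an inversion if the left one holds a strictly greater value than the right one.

7 inversions

Element-by-element contributions:
1 → none → 0
3 → none → 0
16 → 9, 15, 8, 13 → 4
9 → 8 → 1
15 → 8, 13 → 2
8 → none → 0
13 → none → 0
Sum: 0 + 0 + 4 + 1 + 2 + 0 + 0 = 7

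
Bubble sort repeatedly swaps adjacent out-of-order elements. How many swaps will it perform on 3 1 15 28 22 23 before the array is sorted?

3 adjacent swaps

Each adjacent swap fixes exactly one inversion, so the minimum swap count equals the number of inversions.
Count inversions — for each element, later elements that are smaller:
3: 1 → 1
1: none → 0
15: none → 0
28: 22, 23 → 2
22: none → 0
23: none → 0
Total inversions: 1 + 0 + 0 + 2 + 0 + 0 = 3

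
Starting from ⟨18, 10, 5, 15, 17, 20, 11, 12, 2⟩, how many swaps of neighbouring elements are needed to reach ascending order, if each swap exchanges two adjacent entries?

Minimum adjacent swaps = number of inversions (each swap of adjacent out-of-order elements removes one inversion and no swap can remove more).
Count inversions — for each element, later elements that are smaller:
18: 10, 5, 15, 17, 11, 12, 2 → 7
10: 5, 2 → 2
5: 2 → 1
15: 11, 12, 2 → 3
17: 11, 12, 2 → 3
20: 11, 12, 2 → 3
11: 2 → 1
12: 2 → 1
2: none → 0
Total inversions: 7 + 2 + 1 + 3 + 3 + 3 + 1 + 1 + 0 = 21

21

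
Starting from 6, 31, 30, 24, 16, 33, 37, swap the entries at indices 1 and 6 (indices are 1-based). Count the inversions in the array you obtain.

15

Positions 1 and 6 hold 6 and 33; after swapping, the array is [33, 31, 30, 24, 16, 6, 37].
Sweep left to right; for each value list the smaller values that follow it:
33 → 31, 30, 24, 16, 6 → 5
31 → 30, 24, 16, 6 → 4
30 → 24, 16, 6 → 3
24 → 16, 6 → 2
16 → 6 → 1
6 → none → 0
37 → none → 0
Sum: 5 + 4 + 3 + 2 + 1 + 0 + 0 = 15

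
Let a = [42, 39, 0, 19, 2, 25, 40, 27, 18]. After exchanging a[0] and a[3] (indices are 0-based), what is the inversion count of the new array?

17 inversions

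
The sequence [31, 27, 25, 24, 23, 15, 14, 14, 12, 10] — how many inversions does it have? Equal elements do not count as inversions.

There are 44 inversions.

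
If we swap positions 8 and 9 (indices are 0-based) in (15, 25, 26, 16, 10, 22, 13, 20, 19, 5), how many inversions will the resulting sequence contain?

Positions 8 and 9 hold 19 and 5; after swapping, the array is [15, 25, 26, 16, 10, 22, 13, 20, 5, 19].
Count, for each position, how many later elements it exceeds:
15: 3
25: 7
26: 7
16: 3
10: 1
22: 4
13: 1
20: 2
5: 0
19: 0
Sum: 3 + 7 + 7 + 3 + 1 + 4 + 1 + 2 + 0 + 0 = 28

28 inversions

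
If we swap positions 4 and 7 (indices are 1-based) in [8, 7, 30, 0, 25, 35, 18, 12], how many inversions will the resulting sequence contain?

13 inversions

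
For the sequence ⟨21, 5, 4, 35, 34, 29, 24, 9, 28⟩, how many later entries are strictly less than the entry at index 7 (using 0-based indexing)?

0

The element at index 7 is 9.
Elements after it: 28
None of them are smaller than 9.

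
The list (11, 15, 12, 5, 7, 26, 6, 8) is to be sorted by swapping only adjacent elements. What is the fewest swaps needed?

Each adjacent swap fixes exactly one inversion, so the minimum swap count equals the number of inversions.
Count inversions — for each element, later elements that are smaller:
11: 5, 7, 6, 8 → 4
15: 12, 5, 7, 6, 8 → 5
12: 5, 7, 6, 8 → 4
5: none → 0
7: 6 → 1
26: 6, 8 → 2
6: none → 0
8: none → 0
Total inversions: 4 + 5 + 4 + 0 + 1 + 2 + 0 + 0 = 16

16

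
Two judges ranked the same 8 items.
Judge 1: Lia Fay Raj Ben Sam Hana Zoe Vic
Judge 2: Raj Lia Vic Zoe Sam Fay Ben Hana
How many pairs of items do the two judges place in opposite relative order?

Assign each item its position (1..8) in the first ordering, then rewrite the second ordering as that position sequence:
positions: Lia→1, Fay→2, Raj→3, Ben→4, Sam→5, Hana→6, Zoe→7, Vic→8
second ordering as positions: [3, 1, 8, 7, 5, 2, 4, 6]
Discordant pairs = inversions in this position sequence.
3: 1, 2 → 2
1: 0
8: 7, 5, 2, 4, 6 → 5
7: 5, 2, 4, 6 → 4
5: 2, 4 → 2
2: 0
4: 0
6: 0
Total: 2 + 0 + 5 + 4 + 2 + 0 + 0 + 0 = 13

13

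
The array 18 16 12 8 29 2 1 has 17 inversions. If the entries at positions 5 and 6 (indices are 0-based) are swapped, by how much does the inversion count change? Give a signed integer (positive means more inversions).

-1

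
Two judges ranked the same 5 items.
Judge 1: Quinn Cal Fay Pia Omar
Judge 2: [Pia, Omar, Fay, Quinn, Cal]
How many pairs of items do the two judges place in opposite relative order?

Assign each item its position (1..5) in the first ordering, then rewrite the second ordering as that position sequence:
positions: Quinn→1, Cal→2, Fay→3, Pia→4, Omar→5
second ordering as positions: [4, 5, 3, 1, 2]
Discordant pairs = inversions in this position sequence.
4: 3, 1, 2 → 3
5: 3, 1, 2 → 3
3: 1, 2 → 2
1: 0
2: 0
Total: 3 + 3 + 2 + 0 + 0 = 8

8 discordant pairs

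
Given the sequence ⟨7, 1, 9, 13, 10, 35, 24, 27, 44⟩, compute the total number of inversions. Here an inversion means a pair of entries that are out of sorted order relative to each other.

Element-by-element contributions:
7: 1
1: 0
9: 0
13: 1
10: 0
35: 2
24: 0
27: 0
44: 0
Sum: 1 + 0 + 0 + 1 + 0 + 2 + 0 + 0 + 0 = 4

Inversions: 4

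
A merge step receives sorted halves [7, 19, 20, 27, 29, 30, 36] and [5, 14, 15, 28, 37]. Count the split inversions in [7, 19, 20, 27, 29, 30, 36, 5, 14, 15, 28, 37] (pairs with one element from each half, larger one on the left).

Take each right-half value and tally the left-half values above it:
r = 5: 7, 19, 20, 27, 29, 30, 36 → 7
r = 14: 19, 20, 27, 29, 30, 36 → 6
r = 15: 19, 20, 27, 29, 30, 36 → 6
r = 28: 29, 30, 36 → 3
r = 37: none → 0
Cross-inversions: 7 + 6 + 6 + 3 + 0 = 22

Cross-inversions: 22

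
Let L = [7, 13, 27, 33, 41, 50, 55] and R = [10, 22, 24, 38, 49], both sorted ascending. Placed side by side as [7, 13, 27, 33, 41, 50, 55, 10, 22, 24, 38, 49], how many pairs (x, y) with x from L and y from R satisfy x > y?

21

Take each right-half value and tally the left-half values above it:
r = 10: 13, 27, 33, 41, 50, 55 → 6
r = 22: 27, 33, 41, 50, 55 → 5
r = 24: 27, 33, 41, 50, 55 → 5
r = 38: 41, 50, 55 → 3
r = 49: 50, 55 → 2
Cross-inversions: 6 + 5 + 5 + 3 + 2 = 21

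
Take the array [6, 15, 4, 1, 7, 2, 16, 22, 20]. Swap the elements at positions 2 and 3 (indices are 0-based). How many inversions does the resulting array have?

10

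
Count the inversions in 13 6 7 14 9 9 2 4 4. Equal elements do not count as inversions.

For each element, count later entries that are smaller:
13 → 6, 7, 9, 9, 2, 4, 4 → 7
6 → 2, 4, 4 → 3
7 → 2, 4, 4 → 3
14 → 9, 9, 2, 4, 4 → 5
9 → 2, 4, 4 → 3
9 → 2, 4, 4 → 3
2 → none → 0
4 → none → 0
4 → none → 0
Sum: 7 + 3 + 3 + 5 + 3 + 3 + 0 + 0 + 0 = 24

24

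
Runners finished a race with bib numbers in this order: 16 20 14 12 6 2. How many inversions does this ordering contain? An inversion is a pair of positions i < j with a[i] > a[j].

14 inversions

For each element, count later entries that are smaller:
16 → 14, 12, 6, 2 → 4
20 → 14, 12, 6, 2 → 4
14 → 12, 6, 2 → 3
12 → 6, 2 → 2
6 → 2 → 1
2 → none → 0
Sum: 4 + 4 + 3 + 2 + 1 + 0 = 14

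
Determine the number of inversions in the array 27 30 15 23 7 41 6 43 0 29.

Sweep left to right; for each value list the smaller values that follow it:
27 → 15, 23, 7, 6, 0 → 5
30 → 15, 23, 7, 6, 0, 29 → 6
15 → 7, 6, 0 → 3
23 → 7, 6, 0 → 3
7 → 6, 0 → 2
41 → 6, 0, 29 → 3
6 → 0 → 1
43 → 0, 29 → 2
0 → none → 0
29 → none → 0
Sum: 5 + 6 + 3 + 3 + 2 + 3 + 1 + 2 + 0 + 0 = 25

25 inversions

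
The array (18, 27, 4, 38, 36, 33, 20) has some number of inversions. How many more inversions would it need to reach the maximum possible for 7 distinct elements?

12

Maximum inversions for 7 distinct elements is C(7, 2) = 7·6/2 = 21.
Current inversions — for each element, count later smaller elements:
18: 1
27: 2
4: 0
38: 3
36: 2
33: 1
20: 0
Current total: 1 + 2 + 0 + 3 + 2 + 1 + 0 = 9
Shortfall: 21 − 9 = 12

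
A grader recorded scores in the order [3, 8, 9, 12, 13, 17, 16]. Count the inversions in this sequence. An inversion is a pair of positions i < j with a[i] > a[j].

1

Element-by-element contributions:
3 → none → 0
8 → none → 0
9 → none → 0
12 → none → 0
13 → none → 0
17 → 16 → 1
16 → none → 0
Sum: 0 + 0 + 0 + 0 + 0 + 1 + 0 = 1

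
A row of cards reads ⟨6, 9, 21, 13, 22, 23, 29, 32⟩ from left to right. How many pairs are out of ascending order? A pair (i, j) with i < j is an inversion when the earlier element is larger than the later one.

1 out-of-order pair

Element-by-element contributions:
6: 0
9: 0
21: 1
13: 0
22: 0
23: 0
29: 0
32: 0
Sum: 0 + 0 + 1 + 0 + 0 + 0 + 0 + 0 = 1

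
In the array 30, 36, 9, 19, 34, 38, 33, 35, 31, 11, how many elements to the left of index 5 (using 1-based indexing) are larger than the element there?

1 such element

The element at index 5 is 34.
Elements before it: 30, 36, 9, 19
Those larger than 34: 36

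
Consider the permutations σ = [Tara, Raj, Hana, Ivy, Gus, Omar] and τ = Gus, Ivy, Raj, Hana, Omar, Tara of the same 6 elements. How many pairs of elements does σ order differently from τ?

10 discordant pairs

Assign each item its position (1..6) in the first ordering, then rewrite the second ordering as that position sequence:
positions: Tara→1, Raj→2, Hana→3, Ivy→4, Gus→5, Omar→6
second ordering as positions: [5, 4, 2, 3, 6, 1]
Discordant pairs = inversions in this position sequence.
5: 4, 2, 3, 1 → 4
4: 2, 3, 1 → 3
2: 1 → 1
3: 1 → 1
6: 1 → 1
1: 0
Total: 4 + 3 + 1 + 1 + 1 + 0 = 10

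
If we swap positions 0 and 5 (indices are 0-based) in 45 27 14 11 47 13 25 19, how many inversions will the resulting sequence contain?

12

Positions 0 and 5 hold 45 and 13; after swapping, the array is [13, 27, 14, 11, 47, 45, 25, 19].
Element-by-element contributions:
13: 1
27: 4
14: 1
11: 0
47: 3
45: 2
25: 1
19: 0
Sum: 1 + 4 + 1 + 0 + 3 + 2 + 1 + 0 = 12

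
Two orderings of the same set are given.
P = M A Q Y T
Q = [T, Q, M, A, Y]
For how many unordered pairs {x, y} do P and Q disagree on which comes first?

There are 6 disagreeing pairs.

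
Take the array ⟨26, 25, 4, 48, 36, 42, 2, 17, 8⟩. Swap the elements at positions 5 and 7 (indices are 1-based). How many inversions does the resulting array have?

Positions 5 and 7 hold 36 and 2; after swapping, the array is [26, 25, 4, 48, 2, 42, 36, 17, 8].
For each element, count later entries that are smaller:
26: 5
25: 4
4: 1
48: 5
2: 0
42: 3
36: 2
17: 1
8: 0
Sum: 5 + 4 + 1 + 5 + 0 + 3 + 2 + 1 + 0 = 21

There are 21 inversions.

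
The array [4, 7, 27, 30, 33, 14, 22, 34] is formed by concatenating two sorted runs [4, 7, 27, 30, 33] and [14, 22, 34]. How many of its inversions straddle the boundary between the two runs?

For each element r of the right run, count left-run elements greater than r:
r = 14: 27, 30, 33 → 3
r = 22: 27, 30, 33 → 3
r = 34: none → 0
Cross-inversions: 3 + 3 + 0 = 6

6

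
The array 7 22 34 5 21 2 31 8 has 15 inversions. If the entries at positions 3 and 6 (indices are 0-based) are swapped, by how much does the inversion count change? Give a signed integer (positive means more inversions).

+3

Positions 3 and 6 hold 5 and 31; after swapping, the array is [7, 22, 34, 31, 21, 2, 5, 8].
Element-by-element contributions:
7 → 2, 5 → 2
22 → 21, 2, 5, 8 → 4
34 → 31, 21, 2, 5, 8 → 5
31 → 21, 2, 5, 8 → 4
21 → 2, 5, 8 → 3
2 → none → 0
5 → none → 0
8 → none → 0
Sum: 2 + 4 + 5 + 4 + 3 + 0 + 0 + 0 = 18
Change: 18 − 15 = +3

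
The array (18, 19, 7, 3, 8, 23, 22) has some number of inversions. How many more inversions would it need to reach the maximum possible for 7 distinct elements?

Maximum inversions for 7 distinct elements is C(7, 2) = 7·6/2 = 21.
Current inversions — for each element, count later smaller elements:
18: 3
19: 3
7: 1
3: 0
8: 0
23: 1
22: 0
Current total: 3 + 3 + 1 + 0 + 0 + 1 + 0 = 8
Shortfall: 21 − 8 = 13

13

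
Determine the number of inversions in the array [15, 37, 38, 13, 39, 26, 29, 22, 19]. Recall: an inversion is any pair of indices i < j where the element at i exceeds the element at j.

20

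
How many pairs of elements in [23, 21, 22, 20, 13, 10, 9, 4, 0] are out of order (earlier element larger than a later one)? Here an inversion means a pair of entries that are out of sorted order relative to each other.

Count, for each position, how many later elements it exceeds:
23 → 21, 22, 20, 13, 10, 9, 4, 0 → 8
21 → 20, 13, 10, 9, 4, 0 → 6
22 → 20, 13, 10, 9, 4, 0 → 6
20 → 13, 10, 9, 4, 0 → 5
13 → 10, 9, 4, 0 → 4
10 → 9, 4, 0 → 3
9 → 4, 0 → 2
4 → 0 → 1
0 → none → 0
Sum: 8 + 6 + 6 + 5 + 4 + 3 + 2 + 1 + 0 = 35

35 inversions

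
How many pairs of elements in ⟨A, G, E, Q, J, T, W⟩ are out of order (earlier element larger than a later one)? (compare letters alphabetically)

2

Listing every pair i<j with a[i]>a[j] (using 1-based positions):
(2,3): G > E
(4,5): Q > J
That's 2 pairs.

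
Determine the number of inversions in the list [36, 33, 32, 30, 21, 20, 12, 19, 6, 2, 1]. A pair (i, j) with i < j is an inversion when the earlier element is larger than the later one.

54 inversions

Count, for each position, how many later elements it exceeds:
36 → 33, 32, 30, 21, 20, 12, 19, 6, 2, 1 → 10
33 → 32, 30, 21, 20, 12, 19, 6, 2, 1 → 9
32 → 30, 21, 20, 12, 19, 6, 2, 1 → 8
30 → 21, 20, 12, 19, 6, 2, 1 → 7
21 → 20, 12, 19, 6, 2, 1 → 6
20 → 12, 19, 6, 2, 1 → 5
12 → 6, 2, 1 → 3
19 → 6, 2, 1 → 3
6 → 2, 1 → 2
2 → 1 → 1
1 → none → 0
Sum: 10 + 9 + 8 + 7 + 6 + 5 + 3 + 3 + 2 + 1 + 0 = 54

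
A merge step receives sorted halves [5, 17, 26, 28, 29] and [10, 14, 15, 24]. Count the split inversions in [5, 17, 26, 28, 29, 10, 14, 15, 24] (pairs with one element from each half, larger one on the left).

15

For each element r of the right run, count left-run elements greater than r:
r = 10: 17, 26, 28, 29 → 4
r = 14: 17, 26, 28, 29 → 4
r = 15: 17, 26, 28, 29 → 4
r = 24: 26, 28, 29 → 3
Cross-inversions: 4 + 4 + 4 + 3 = 15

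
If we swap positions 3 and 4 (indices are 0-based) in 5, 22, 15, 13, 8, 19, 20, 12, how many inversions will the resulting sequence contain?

12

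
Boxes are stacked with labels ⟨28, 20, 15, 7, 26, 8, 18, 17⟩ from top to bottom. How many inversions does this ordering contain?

18

Count, for each position, how many later elements it exceeds:
28 → 20, 15, 7, 26, 8, 18, 17 → 7
20 → 15, 7, 8, 18, 17 → 5
15 → 7, 8 → 2
7 → none → 0
26 → 8, 18, 17 → 3
8 → none → 0
18 → 17 → 1
17 → none → 0
Sum: 7 + 5 + 2 + 0 + 3 + 0 + 1 + 0 = 18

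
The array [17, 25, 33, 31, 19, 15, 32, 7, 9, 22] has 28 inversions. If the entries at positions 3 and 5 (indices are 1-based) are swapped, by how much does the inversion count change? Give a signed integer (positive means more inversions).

Positions 3 and 5 hold 33 and 19; after swapping, the array is [17, 25, 19, 31, 33, 15, 32, 7, 9, 22].
For each element, count later entries that are smaller:
17 → 15, 7, 9 → 3
25 → 19, 15, 7, 9, 22 → 5
19 → 15, 7, 9 → 3
31 → 15, 7, 9, 22 → 4
33 → 15, 32, 7, 9, 22 → 5
15 → 7, 9 → 2
32 → 7, 9, 22 → 3
7 → none → 0
9 → none → 0
22 → none → 0
Sum: 3 + 5 + 3 + 4 + 5 + 2 + 3 + 0 + 0 + 0 = 25
Change: 25 − 28 = -3

-3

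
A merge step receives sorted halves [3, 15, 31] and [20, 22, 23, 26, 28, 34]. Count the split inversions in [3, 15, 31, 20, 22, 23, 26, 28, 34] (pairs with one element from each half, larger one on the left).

Cross-inversions: 5

Take each right-half value and tally the left-half values above it:
r = 20: 31 → 1
r = 22: 31 → 1
r = 23: 31 → 1
r = 26: 31 → 1
r = 28: 31 → 1
r = 34: none → 0
Cross-inversions: 1 + 1 + 1 + 1 + 1 + 0 = 5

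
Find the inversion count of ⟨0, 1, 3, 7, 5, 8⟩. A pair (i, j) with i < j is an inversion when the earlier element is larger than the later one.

1 out-of-order pair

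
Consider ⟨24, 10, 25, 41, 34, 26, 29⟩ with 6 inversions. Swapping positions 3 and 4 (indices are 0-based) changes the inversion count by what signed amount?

-1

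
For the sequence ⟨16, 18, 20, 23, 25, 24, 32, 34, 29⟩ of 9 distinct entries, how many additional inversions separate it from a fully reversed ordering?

Maximum inversions for 9 distinct elements is C(9, 2) = 9·8/2 = 36.
Current inversions — for each element, count later smaller elements:
16: 0
18: 0
20: 0
23: 0
25: 1
24: 0
32: 1
34: 1
29: 0
Current total: 0 + 0 + 0 + 0 + 1 + 0 + 1 + 1 + 0 = 3
Shortfall: 36 − 3 = 33

33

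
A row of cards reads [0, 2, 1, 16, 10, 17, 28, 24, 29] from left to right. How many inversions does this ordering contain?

3

Sweep left to right; for each value list the smaller values that follow it:
0 → none → 0
2 → 1 → 1
1 → none → 0
16 → 10 → 1
10 → none → 0
17 → none → 0
28 → 24 → 1
24 → none → 0
29 → none → 0
Sum: 0 + 1 + 0 + 1 + 0 + 0 + 1 + 0 + 0 = 3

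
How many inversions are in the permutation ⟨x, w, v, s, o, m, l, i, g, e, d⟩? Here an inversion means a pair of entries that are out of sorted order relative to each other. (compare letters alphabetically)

Element-by-element contributions:
x → w, v, s, o, m, l, i, g, e, d → 10
w → v, s, o, m, l, i, g, e, d → 9
v → s, o, m, l, i, g, e, d → 8
s → o, m, l, i, g, e, d → 7
o → m, l, i, g, e, d → 6
m → l, i, g, e, d → 5
l → i, g, e, d → 4
i → g, e, d → 3
g → e, d → 2
e → d → 1
d → none → 0
Sum: 10 + 9 + 8 + 7 + 6 + 5 + 4 + 3 + 2 + 1 + 0 = 55

55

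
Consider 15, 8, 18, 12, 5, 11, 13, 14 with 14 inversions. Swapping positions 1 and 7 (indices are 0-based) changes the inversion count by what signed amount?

+7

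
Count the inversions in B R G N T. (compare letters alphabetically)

There are 2 inversions.

Inversion pairs (indices are 1-based):
(2,3): R > G
(2,4): R > N
That's 2 pairs.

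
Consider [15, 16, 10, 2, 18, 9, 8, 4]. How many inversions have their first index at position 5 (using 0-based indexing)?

The element at index 5 is 9.
Elements after it: 8, 4
Those smaller than 9: 8, 4

2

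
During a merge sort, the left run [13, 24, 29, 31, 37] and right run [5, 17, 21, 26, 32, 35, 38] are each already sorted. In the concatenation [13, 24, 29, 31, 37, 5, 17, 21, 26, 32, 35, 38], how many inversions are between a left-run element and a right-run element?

Take each right-half value and tally the left-half values above it:
r = 5: 13, 24, 29, 31, 37 → 5
r = 17: 24, 29, 31, 37 → 4
r = 21: 24, 29, 31, 37 → 4
r = 26: 29, 31, 37 → 3
r = 32: 37 → 1
r = 35: 37 → 1
r = 38: none → 0
Cross-inversions: 5 + 4 + 4 + 3 + 1 + 1 + 0 = 18

18 split inversions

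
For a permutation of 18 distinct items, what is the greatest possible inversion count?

A reversed (strictly descending) arrangement makes every pair an inversion, giving C(18, 2) inversions.
C(18, 2) = 18·17/2 = 153

153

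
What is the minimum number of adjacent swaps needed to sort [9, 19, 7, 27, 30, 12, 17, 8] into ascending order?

Minimum adjacent swaps = number of inversions (each swap of adjacent out-of-order elements removes one inversion and no swap can remove more).
Count inversions — for each element, later elements that are smaller:
9: 7, 8 → 2
19: 7, 12, 17, 8 → 4
7: none → 0
27: 12, 17, 8 → 3
30: 12, 17, 8 → 3
12: 8 → 1
17: 8 → 1
8: none → 0
Total inversions: 2 + 4 + 0 + 3 + 3 + 1 + 1 + 0 = 14

14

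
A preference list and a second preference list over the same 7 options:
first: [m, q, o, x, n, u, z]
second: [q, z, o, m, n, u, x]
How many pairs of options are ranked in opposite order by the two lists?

Assign each item its position (1..7) in the first ordering, then rewrite the second ordering as that position sequence:
positions: m→1, q→2, o→3, x→4, n→5, u→6, z→7
second ordering as positions: [2, 7, 3, 1, 5, 6, 4]
Discordant pairs = inversions in this position sequence.
2: 1 → 1
7: 3, 1, 5, 6, 4 → 5
3: 1 → 1
1: 0
5: 4 → 1
6: 4 → 1
4: 0
Total: 1 + 5 + 1 + 0 + 1 + 1 + 0 = 9

There are 9 pairs.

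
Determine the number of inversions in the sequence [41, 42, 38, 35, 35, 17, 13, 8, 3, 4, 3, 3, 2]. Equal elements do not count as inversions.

Element-by-element contributions:
41: 11
42: 11
38: 10
35: 8
35: 8
17: 7
13: 6
8: 5
3: 1
4: 3
3: 1
3: 1
2: 0
Sum: 11 + 11 + 10 + 8 + 8 + 7 + 6 + 5 + 1 + 3 + 1 + 1 + 0 = 72

72 inversions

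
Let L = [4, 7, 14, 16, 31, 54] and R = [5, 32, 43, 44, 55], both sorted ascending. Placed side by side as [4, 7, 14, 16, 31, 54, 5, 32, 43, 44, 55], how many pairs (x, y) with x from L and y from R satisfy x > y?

8 split inversions

Take each right-half value and tally the left-half values above it:
r = 5: 7, 14, 16, 31, 54 → 5
r = 32: 54 → 1
r = 43: 54 → 1
r = 44: 54 → 1
r = 55: none → 0
Cross-inversions: 5 + 1 + 1 + 1 + 0 = 8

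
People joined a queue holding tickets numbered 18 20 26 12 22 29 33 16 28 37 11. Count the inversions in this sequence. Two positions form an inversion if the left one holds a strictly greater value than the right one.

Element-by-element contributions:
18 → 12, 16, 11 → 3
20 → 12, 16, 11 → 3
26 → 12, 22, 16, 11 → 4
12 → 11 → 1
22 → 16, 11 → 2
29 → 16, 28, 11 → 3
33 → 16, 28, 11 → 3
16 → 11 → 1
28 → 11 → 1
37 → 11 → 1
11 → none → 0
Sum: 3 + 3 + 4 + 1 + 2 + 3 + 3 + 1 + 1 + 1 + 0 = 22

22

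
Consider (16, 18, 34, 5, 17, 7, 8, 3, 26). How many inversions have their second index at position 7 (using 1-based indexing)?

4 such elements

The element at index 7 is 8.
Elements before it: 16, 18, 34, 5, 17, 7
Those larger than 8: 16, 18, 34, 17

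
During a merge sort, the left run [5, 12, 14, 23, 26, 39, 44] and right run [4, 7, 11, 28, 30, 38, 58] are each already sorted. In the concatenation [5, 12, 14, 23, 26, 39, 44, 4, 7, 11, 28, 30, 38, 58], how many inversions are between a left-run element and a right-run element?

Count, for every r in R, how many entries of L exceed r:
r = 4: 5, 12, 14, 23, 26, 39, 44 → 7
r = 7: 12, 14, 23, 26, 39, 44 → 6
r = 11: 12, 14, 23, 26, 39, 44 → 6
r = 28: 39, 44 → 2
r = 30: 39, 44 → 2
r = 38: 39, 44 → 2
r = 58: none → 0
Cross-inversions: 7 + 6 + 6 + 2 + 2 + 2 + 0 = 25

25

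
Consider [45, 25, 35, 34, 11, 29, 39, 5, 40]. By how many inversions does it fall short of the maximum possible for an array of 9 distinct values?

16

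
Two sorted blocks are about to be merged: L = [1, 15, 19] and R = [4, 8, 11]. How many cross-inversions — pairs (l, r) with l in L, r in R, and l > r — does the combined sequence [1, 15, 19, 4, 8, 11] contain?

6 cross-inversions

For each element r of the right run, count left-run elements greater than r:
r = 4: 15, 19 → 2
r = 8: 15, 19 → 2
r = 11: 15, 19 → 2
Cross-inversions: 2 + 2 + 2 = 6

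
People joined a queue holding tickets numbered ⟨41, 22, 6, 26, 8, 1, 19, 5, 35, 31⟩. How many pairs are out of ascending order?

Sweep left to right; for each value list the smaller values that follow it:
41 → 22, 6, 26, 8, 1, 19, 5, 35, 31 → 9
22 → 6, 8, 1, 19, 5 → 5
6 → 1, 5 → 2
26 → 8, 1, 19, 5 → 4
8 → 1, 5 → 2
1 → none → 0
19 → 5 → 1
5 → none → 0
35 → 31 → 1
31 → none → 0
Sum: 9 + 5 + 2 + 4 + 2 + 0 + 1 + 0 + 1 + 0 = 24

24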